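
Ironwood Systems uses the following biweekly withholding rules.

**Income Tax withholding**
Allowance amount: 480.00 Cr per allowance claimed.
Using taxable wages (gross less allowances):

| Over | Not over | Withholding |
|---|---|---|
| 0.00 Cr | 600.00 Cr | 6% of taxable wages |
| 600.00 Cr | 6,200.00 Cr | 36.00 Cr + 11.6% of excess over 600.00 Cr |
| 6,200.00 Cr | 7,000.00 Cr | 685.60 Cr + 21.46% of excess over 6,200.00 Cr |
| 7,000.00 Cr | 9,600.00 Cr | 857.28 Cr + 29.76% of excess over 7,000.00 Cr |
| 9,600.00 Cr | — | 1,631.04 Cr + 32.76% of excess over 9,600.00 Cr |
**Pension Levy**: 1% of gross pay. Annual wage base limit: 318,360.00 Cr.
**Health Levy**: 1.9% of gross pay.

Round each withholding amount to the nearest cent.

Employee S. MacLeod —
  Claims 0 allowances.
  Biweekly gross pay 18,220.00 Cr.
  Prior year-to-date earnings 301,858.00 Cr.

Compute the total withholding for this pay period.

Income Tax: taxable = 18,220.00 Cr
  1,631.04 Cr + 32.76% × (18,220.00 Cr − 9,600.00 Cr) = 1,631.04 Cr + 32.76% × 8,620.00 Cr = 4,454.95 Cr
Pension Levy: cap 318,360.00 Cr − YTD 301,858.00 Cr = 16,502.00 Cr subject; 1% × 16,502.00 Cr = 165.02 Cr
Health Levy: 1.9% × 18,220.00 Cr = 346.18 Cr
Total: 4,454.95 Cr + 165.02 Cr + 346.18 Cr = 4,966.15 Cr

4,966.15 Cr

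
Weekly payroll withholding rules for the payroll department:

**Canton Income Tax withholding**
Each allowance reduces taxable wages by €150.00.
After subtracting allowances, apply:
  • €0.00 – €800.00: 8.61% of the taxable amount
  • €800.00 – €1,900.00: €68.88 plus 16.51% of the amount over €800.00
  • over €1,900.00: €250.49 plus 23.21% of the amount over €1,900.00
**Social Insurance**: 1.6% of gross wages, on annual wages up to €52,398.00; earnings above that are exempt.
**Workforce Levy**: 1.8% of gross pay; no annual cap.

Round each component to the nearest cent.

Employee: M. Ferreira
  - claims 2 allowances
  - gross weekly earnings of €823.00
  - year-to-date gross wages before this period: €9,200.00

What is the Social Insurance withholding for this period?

Social Insurance: 1.6% × €823.00 = €13.17

€13.17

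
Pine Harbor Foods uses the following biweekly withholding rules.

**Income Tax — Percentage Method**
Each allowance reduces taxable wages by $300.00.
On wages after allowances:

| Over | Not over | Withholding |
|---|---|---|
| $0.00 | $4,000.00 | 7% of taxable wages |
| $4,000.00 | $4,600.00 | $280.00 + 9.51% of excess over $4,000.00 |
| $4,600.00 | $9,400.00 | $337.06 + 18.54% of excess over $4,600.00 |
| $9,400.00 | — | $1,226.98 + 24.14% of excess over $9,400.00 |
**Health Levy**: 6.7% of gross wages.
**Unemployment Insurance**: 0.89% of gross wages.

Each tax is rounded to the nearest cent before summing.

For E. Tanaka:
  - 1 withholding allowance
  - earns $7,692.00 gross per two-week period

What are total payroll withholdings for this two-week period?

Income Tax: taxable = $7,692.00 − 1×$300.00 = $7,392.00
  $337.06 + 18.54% × ($7,392.00 − $4,600.00) = $337.06 + 18.54% × $2,792.00 = $854.70
Health Levy: 6.7% × $7,692.00 = $515.36
Unemployment Insurance: 0.89% × $7,692.00 = $68.46
Total: $854.70 + $515.36 + $68.46 = $1,438.52

$1,438.52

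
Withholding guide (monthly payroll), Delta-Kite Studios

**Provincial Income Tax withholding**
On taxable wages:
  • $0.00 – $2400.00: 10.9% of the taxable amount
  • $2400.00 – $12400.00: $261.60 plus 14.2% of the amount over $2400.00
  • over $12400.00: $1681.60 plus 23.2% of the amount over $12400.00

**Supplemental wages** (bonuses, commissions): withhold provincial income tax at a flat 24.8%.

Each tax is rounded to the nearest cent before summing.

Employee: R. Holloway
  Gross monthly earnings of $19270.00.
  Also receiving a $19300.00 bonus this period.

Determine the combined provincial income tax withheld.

$8061.84

Provincial Income Tax: taxable = $19270.00
  $1681.60 + 23.2% × ($19270.00 − $12400.00) = $1681.60 + 23.2% × $6870.00 = $3275.44
Supplemental (24.8% flat on bonus): 24.8% × $19300.00 = $4786.40
Total provincial income tax: $3275.44 + $4786.40 = $8061.84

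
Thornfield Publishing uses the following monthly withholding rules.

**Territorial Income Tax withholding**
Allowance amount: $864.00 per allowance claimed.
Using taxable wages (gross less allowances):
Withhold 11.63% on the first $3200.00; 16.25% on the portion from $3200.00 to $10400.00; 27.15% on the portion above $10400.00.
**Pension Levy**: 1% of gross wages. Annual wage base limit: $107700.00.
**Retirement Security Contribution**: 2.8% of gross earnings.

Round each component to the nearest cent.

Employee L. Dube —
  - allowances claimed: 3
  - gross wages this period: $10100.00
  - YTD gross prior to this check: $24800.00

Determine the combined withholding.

Territorial Income Tax: taxable = $10100.00 − 3×$864.00 = $7508.00
  $372.16 + 16.25% × ($7508.00 − $3200.00) = $372.16 + 16.25% × $4308.00 = $1072.21
Pension Levy: 1% × $10100.00 = $101.00
Retirement Security Contribution: 2.8% × $10100.00 = $282.80
Total: $1072.21 + $101.00 + $282.80 = $1456.01

$1456.01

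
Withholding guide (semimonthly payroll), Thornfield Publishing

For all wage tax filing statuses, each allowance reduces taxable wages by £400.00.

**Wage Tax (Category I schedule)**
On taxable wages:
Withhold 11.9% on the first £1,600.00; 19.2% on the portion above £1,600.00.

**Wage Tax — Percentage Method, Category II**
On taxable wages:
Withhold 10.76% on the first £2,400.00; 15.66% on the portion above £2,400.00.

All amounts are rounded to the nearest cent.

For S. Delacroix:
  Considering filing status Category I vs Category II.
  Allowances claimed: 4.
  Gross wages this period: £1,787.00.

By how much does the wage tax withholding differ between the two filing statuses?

£2.13

Wage Tax (Category I): taxable = £1,787.00 − 4×£400.00 = £187.00
  11.9% × £187.00 = £22.25
Wage Tax (Category II): taxable = £1,787.00 − 4×£400.00 = £187.00
  10.76% × £187.00 = £20.12
Difference: |£22.25 − £20.12| = £2.13 (higher under Category I)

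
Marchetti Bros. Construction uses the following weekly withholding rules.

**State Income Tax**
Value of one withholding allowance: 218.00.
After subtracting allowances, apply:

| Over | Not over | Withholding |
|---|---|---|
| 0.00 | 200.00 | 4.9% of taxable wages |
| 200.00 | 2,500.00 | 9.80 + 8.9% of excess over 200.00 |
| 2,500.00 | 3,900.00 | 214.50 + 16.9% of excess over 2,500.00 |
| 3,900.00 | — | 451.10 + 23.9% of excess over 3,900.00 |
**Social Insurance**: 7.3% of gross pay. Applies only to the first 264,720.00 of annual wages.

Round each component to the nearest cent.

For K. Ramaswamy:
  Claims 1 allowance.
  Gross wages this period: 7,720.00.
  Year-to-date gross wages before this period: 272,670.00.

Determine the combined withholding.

State Income Tax: taxable = 7,720.00 − 1×218.00 = 7,502.00
  451.10 + 23.9% × (7,502.00 − 3,900.00) = 451.10 + 23.9% × 3,602.00 = 1,311.98
Social Insurance: YTD 272,670.00 ≥ cap 264,720.00 → 0.00
Total: 1,311.98 + 0.00 = 1,311.98

1,311.98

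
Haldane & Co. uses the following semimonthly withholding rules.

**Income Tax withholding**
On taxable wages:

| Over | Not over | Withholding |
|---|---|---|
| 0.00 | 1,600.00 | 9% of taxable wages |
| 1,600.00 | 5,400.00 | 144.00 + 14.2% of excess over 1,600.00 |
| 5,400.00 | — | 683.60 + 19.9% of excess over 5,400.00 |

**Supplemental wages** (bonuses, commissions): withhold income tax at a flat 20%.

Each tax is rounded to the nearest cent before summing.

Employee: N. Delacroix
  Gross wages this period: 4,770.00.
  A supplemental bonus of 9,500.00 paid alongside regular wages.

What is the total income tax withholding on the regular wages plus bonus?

2,494.14

Income Tax: taxable = 4,770.00
  144.00 + 14.2% × (4,770.00 − 1,600.00) = 144.00 + 14.2% × 3,170.00 = 594.14
Supplemental (20% flat on bonus): 20% × 9,500.00 = 1,900.00
Total income tax: 594.14 + 1,900.00 = 2,494.14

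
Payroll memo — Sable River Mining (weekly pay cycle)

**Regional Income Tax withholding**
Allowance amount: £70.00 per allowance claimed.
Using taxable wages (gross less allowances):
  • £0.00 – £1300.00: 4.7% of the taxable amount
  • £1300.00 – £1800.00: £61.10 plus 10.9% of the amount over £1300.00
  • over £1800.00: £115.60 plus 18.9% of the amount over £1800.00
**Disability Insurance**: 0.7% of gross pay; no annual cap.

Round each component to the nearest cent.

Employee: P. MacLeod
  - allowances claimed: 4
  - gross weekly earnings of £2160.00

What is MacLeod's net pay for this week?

£2014.16

Regional Income Tax: taxable = £2160.00 − 4×£70.00 = £1880.00
  £115.60 + 18.9% × (£1880.00 − £1800.00) = £115.60 + 18.9% × £80.00 = £130.72
Disability Insurance: 0.7% × £2160.00 = £15.12
Total withheld: £130.72 + £15.12 = £145.84
Net pay: £2160.00 − £145.84 = £2014.16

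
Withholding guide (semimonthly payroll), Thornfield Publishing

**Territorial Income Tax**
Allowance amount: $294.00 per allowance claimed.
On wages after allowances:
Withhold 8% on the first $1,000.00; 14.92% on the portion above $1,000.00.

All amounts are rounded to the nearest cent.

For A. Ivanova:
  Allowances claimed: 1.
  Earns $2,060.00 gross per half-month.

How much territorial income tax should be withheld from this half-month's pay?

Territorial Income Tax: taxable = $2,060.00 − 1×$294.00 = $1,766.00
  $80.00 + 14.92% × ($1,766.00 − $1,000.00) = $80.00 + 14.92% × $766.00 = $194.29

$194.29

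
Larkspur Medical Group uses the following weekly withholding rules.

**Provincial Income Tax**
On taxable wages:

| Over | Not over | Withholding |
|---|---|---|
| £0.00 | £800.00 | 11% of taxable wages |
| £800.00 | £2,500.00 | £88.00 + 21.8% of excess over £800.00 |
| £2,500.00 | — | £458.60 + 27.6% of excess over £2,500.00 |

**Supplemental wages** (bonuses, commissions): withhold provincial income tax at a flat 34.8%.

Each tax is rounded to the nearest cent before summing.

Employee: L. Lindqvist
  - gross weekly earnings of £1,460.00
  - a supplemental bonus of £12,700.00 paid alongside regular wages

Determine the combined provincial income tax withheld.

Provincial Income Tax: taxable = £1,460.00
  £88.00 + 21.8% × (£1,460.00 − £800.00) = £88.00 + 21.8% × £660.00 = £231.88
Supplemental (34.8% flat on bonus): 34.8% × £12,700.00 = £4,419.60
Total provincial income tax: £231.88 + £4,419.60 = £4,651.48

£4,651.48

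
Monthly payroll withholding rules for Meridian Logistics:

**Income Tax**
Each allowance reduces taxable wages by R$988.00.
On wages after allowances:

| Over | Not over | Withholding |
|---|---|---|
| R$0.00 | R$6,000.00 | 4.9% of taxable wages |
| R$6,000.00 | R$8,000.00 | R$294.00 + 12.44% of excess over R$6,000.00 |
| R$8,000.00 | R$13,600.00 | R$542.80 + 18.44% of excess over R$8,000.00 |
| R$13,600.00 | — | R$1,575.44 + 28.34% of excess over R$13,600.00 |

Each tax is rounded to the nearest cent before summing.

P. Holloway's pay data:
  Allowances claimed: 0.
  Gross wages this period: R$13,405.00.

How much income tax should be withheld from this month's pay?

Income Tax: taxable = R$13,405.00
  R$542.80 + 18.44% × (R$13,405.00 − R$8,000.00) = R$542.80 + 18.44% × R$5,405.00 = R$1,539.48

R$1,539.48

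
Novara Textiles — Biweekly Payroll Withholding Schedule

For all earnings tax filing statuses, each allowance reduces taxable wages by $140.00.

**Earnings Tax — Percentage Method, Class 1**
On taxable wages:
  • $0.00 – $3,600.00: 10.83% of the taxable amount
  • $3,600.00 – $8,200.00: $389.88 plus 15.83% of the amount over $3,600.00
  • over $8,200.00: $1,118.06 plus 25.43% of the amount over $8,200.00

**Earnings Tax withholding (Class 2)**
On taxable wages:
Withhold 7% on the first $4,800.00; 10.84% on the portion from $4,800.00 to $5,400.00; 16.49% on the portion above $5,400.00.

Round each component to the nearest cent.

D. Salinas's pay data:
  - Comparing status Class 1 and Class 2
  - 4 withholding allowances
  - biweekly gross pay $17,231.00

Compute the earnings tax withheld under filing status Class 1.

$3,272.24

Earnings Tax (Class 1): taxable = $17,231.00 − 4×$140.00 = $16,671.00
  $1,118.06 + 25.43% × ($16,671.00 − $8,200.00) = $1,118.06 + 25.43% × $8,471.00 = $3,272.24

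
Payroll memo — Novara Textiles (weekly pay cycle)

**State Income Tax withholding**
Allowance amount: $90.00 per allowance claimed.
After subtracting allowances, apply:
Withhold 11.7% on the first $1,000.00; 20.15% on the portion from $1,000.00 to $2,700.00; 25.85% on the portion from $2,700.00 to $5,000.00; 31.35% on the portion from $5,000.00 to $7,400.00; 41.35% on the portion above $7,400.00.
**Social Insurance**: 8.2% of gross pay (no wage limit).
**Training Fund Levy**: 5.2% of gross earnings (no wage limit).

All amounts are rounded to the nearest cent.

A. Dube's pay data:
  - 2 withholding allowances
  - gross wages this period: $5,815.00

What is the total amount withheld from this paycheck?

State Income Tax: taxable = $5,815.00 − 2×$90.00 = $5,635.00
  $1,054.10 + 31.35% × ($5,635.00 − $5,000.00) = $1,054.10 + 31.35% × $635.00 = $1,253.17
Social Insurance: 8.2% × $5,815.00 = $476.83
Training Fund Levy: 5.2% × $5,815.00 = $302.38
Total: $1,253.17 + $476.83 + $302.38 = $2,032.38

$2,032.38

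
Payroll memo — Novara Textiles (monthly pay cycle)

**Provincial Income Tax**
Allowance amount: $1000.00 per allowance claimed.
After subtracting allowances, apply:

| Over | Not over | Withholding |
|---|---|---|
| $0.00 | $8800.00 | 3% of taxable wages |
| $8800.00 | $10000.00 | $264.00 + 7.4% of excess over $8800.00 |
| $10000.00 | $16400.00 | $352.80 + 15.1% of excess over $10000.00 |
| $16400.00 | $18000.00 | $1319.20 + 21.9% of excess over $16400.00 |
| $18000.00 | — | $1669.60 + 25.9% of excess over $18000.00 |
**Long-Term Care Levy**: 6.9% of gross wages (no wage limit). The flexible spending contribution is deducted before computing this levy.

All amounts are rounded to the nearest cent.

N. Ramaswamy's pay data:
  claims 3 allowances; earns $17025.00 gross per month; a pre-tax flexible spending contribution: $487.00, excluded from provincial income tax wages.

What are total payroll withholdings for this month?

Provincial Income Tax: taxable = $17025.00 − $487.00 − 3×$1000.00 = $13538.00
  $352.80 + 15.1% × ($13538.00 − $10000.00) = $352.80 + 15.1% × $3538.00 = $887.04
Long-Term Care Levy: 6.9% × $16538.00 = $1141.12
Total: $887.04 + $1141.12 = $2028.16

$2028.16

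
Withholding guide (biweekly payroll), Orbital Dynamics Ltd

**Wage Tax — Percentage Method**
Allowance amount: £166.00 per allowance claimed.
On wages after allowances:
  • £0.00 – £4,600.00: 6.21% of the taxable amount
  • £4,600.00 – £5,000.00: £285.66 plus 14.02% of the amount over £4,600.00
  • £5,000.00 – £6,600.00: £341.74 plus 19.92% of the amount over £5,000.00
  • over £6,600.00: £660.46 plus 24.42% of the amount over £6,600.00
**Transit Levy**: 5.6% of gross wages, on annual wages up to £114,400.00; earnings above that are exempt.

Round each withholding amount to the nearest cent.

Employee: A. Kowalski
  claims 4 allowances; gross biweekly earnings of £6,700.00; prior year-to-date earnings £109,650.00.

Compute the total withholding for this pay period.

£814.11

Wage Tax: taxable = £6,700.00 − 4×£166.00 = £6,036.00
  £341.74 + 19.92% × (£6,036.00 − £5,000.00) = £341.74 + 19.92% × £1,036.00 = £548.11
Transit Levy: cap £114,400.00 − YTD £109,650.00 = £4,750.00 subject; 5.6% × £4,750.00 = £266.00
Total: £548.11 + £266.00 = £814.11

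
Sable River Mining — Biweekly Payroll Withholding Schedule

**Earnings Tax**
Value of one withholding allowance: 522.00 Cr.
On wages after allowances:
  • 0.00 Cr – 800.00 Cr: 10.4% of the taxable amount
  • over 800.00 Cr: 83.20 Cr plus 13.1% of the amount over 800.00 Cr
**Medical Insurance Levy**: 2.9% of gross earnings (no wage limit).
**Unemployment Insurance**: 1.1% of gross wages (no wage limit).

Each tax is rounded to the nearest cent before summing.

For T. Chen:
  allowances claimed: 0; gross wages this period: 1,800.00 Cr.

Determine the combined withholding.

286.20 Cr

Earnings Tax: taxable = 1,800.00 Cr
  83.20 Cr + 13.1% × (1,800.00 Cr − 800.00 Cr) = 83.20 Cr + 13.1% × 1,000.00 Cr = 214.20 Cr
Medical Insurance Levy: 2.9% × 1,800.00 Cr = 52.20 Cr
Unemployment Insurance: 1.1% × 1,800.00 Cr = 19.80 Cr
Total: 214.20 Cr + 52.20 Cr + 19.80 Cr = 286.20 Cr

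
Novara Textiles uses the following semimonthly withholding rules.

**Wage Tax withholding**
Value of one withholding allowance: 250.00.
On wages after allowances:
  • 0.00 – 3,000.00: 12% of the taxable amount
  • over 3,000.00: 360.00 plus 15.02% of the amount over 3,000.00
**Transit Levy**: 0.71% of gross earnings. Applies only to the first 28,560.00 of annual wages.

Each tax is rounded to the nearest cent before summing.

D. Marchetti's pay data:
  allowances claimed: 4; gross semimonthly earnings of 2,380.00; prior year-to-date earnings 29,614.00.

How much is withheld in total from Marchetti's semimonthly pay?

Wage Tax: taxable = 2,380.00 − 4×250.00 = 1,380.00
  12% × 1,380.00 = 165.60
Transit Levy: YTD 29,614.00 ≥ cap 28,560.00 → 0.00
Total: 165.60 + 0.00 = 165.60

165.60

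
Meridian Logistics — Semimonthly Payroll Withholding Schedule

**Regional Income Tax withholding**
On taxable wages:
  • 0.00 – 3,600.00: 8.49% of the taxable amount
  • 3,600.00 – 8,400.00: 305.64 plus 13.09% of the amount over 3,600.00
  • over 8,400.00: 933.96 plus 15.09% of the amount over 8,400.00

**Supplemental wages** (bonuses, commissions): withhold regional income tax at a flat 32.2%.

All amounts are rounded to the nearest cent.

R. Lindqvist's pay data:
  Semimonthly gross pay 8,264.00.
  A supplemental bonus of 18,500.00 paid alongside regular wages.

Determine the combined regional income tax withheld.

6,873.16

Regional Income Tax: taxable = 8,264.00
  305.64 + 13.09% × (8,264.00 − 3,600.00) = 305.64 + 13.09% × 4,664.00 = 916.16
Supplemental (32.2% flat on bonus): 32.2% × 18,500.00 = 5,957.00
Total regional income tax: 916.16 + 5,957.00 = 6,873.16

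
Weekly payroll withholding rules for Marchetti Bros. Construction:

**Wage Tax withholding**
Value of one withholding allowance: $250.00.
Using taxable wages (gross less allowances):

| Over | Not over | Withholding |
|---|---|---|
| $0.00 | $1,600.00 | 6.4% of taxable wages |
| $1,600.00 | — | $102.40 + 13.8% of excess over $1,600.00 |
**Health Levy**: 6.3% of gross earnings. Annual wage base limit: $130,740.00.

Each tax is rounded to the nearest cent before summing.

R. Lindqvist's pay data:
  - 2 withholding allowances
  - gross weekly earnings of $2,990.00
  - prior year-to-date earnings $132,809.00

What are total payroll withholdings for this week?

$225.22

Wage Tax: taxable = $2,990.00 − 2×$250.00 = $2,490.00
  $102.40 + 13.8% × ($2,490.00 − $1,600.00) = $102.40 + 13.8% × $890.00 = $225.22
Health Levy: YTD $132,809.00 ≥ cap $130,740.00 → $0.00
Total: $225.22 + $0.00 = $225.22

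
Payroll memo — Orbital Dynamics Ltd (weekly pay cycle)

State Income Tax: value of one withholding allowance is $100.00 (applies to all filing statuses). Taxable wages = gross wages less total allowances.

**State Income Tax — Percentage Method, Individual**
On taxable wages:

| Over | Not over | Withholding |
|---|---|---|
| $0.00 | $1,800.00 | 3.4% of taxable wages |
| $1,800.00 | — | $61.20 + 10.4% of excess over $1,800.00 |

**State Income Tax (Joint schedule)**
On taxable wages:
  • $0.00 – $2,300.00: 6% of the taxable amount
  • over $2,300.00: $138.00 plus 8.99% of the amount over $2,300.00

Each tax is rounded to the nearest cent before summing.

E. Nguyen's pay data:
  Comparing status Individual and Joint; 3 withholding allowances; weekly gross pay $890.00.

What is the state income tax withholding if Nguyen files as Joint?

State Income Tax (Joint): taxable = $890.00 − 3×$100.00 = $590.00
  6% × $590.00 = $35.40

$35.40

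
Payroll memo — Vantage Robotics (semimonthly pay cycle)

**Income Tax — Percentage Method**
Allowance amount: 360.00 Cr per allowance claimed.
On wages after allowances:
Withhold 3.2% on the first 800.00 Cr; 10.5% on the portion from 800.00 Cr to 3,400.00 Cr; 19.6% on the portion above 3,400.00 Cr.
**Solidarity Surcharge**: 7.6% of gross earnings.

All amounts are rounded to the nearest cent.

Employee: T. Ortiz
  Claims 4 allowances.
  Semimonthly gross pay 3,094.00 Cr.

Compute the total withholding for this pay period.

350.41 Cr

Income Tax: taxable = 3,094.00 Cr − 4×360.00 Cr = 1,654.00 Cr
  25.60 Cr + 10.5% × (1,654.00 Cr − 800.00 Cr) = 25.60 Cr + 10.5% × 854.00 Cr = 115.27 Cr
Solidarity Surcharge: 7.6% × 3,094.00 Cr = 235.14 Cr
Total: 115.27 Cr + 235.14 Cr = 350.41 Cr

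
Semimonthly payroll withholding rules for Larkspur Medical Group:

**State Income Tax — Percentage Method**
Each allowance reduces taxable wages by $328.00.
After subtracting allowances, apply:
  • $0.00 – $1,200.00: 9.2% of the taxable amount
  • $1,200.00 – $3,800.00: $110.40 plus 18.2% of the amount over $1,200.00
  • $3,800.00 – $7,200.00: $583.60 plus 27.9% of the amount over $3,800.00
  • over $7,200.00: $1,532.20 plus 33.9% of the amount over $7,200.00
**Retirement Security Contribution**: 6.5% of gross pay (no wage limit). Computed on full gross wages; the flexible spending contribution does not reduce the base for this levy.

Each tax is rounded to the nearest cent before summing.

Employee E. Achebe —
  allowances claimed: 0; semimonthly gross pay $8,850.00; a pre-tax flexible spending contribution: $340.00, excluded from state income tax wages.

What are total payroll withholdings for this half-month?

State Income Tax: taxable = $8,850.00 − $340.00 = $8,510.00
  $1,532.20 + 33.9% × ($8,510.00 − $7,200.00) = $1,532.20 + 33.9% × $1,310.00 = $1,976.29
Retirement Security Contribution: 6.5% × $8,850.00 = $575.25
Total: $1,976.29 + $575.25 = $2,551.54

$2,551.54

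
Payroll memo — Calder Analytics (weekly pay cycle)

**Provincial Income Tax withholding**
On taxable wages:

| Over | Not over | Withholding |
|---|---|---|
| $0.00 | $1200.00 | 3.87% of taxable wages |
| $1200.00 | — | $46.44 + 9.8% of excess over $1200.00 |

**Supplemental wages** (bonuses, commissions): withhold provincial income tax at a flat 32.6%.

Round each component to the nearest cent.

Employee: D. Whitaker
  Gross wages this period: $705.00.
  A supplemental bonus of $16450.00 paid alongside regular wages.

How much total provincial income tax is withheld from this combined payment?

Provincial Income Tax: taxable = $705.00
  3.87% × $705.00 = $27.28
Supplemental (32.6% flat on bonus): 32.6% × $16450.00 = $5362.70
Total provincial income tax: $27.28 + $5362.70 = $5389.98

$5389.98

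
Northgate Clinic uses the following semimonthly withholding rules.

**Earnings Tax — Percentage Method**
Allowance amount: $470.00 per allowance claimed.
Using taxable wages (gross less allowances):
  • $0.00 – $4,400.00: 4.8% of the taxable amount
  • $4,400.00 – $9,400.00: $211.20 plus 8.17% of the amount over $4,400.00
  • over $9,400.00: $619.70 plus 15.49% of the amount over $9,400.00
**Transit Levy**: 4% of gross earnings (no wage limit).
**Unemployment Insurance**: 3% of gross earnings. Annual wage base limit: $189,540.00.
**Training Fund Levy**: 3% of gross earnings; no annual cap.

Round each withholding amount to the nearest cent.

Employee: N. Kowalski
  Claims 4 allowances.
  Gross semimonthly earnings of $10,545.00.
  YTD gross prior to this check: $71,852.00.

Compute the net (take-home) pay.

Earnings Tax: taxable = $10,545.00 − 4×$470.00 = $8,665.00
  $211.20 + 8.17% × ($8,665.00 − $4,400.00) = $211.20 + 8.17% × $4,265.00 = $559.65
Transit Levy: 4% × $10,545.00 = $421.80
Unemployment Insurance: 3% × $10,545.00 = $316.35
Training Fund Levy: 3% × $10,545.00 = $316.35
Total withheld: $559.65 + $421.80 + $316.35 + $316.35 = $1,614.15
Net pay: $10,545.00 − $1,614.15 = $8,930.85

$8,930.85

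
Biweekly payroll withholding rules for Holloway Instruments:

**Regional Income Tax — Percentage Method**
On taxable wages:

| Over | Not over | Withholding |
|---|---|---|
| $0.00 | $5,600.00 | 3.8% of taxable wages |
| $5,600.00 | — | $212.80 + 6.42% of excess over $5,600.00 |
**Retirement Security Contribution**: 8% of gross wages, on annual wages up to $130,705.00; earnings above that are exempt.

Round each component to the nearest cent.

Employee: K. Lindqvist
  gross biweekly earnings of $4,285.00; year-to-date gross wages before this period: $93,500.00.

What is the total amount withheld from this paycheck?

$505.63

Regional Income Tax: taxable = $4,285.00
  3.8% × $4,285.00 = $162.83
Retirement Security Contribution: 8% × $4,285.00 = $342.80
Total: $162.83 + $342.80 = $505.63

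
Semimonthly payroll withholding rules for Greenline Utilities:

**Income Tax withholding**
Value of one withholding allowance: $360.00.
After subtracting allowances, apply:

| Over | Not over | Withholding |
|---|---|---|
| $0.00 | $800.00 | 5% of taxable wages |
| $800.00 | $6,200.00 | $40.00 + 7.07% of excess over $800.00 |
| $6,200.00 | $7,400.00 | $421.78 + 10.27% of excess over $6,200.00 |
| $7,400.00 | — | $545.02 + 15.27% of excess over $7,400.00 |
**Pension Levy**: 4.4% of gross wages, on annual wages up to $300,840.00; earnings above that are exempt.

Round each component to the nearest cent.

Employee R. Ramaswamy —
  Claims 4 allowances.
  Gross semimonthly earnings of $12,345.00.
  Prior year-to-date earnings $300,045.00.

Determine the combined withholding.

Income Tax: taxable = $12,345.00 − 4×$360.00 = $10,905.00
  $545.02 + 15.27% × ($10,905.00 − $7,400.00) = $545.02 + 15.27% × $3,505.00 = $1,080.23
Pension Levy: cap $300,840.00 − YTD $300,045.00 = $795.00 subject; 4.4% × $795.00 = $34.98
Total: $1,080.23 + $34.98 = $1,115.21

$1,115.21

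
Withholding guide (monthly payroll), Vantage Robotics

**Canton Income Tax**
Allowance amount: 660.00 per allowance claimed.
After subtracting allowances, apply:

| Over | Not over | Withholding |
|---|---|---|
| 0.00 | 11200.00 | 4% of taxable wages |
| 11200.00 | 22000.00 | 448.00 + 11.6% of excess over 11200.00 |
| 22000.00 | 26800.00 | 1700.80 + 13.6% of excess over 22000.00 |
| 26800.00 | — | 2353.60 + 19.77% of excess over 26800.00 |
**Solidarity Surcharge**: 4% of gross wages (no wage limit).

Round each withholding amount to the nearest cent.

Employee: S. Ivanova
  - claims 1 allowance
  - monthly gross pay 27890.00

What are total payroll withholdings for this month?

3554.21

Canton Income Tax: taxable = 27890.00 − 1×660.00 = 27230.00
  2353.60 + 19.77% × (27230.00 − 26800.00) = 2353.60 + 19.77% × 430.00 = 2438.61
Solidarity Surcharge: 4% × 27890.00 = 1115.60
Total: 2438.61 + 1115.60 = 3554.21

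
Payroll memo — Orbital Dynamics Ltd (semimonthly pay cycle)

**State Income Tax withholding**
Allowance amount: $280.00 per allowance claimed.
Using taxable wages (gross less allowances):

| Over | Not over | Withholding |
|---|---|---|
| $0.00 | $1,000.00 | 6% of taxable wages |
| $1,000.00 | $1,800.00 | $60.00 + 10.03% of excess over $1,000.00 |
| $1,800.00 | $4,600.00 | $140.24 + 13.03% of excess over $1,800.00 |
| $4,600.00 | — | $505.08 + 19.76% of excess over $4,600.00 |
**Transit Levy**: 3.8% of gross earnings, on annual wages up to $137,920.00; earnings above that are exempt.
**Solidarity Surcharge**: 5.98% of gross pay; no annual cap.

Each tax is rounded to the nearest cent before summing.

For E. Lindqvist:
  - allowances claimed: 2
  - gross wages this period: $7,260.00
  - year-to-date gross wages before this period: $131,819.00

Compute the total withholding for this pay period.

State Income Tax: taxable = $7,260.00 − 2×$280.00 = $6,700.00
  $505.08 + 19.76% × ($6,700.00 − $4,600.00) = $505.08 + 19.76% × $2,100.00 = $920.04
Transit Levy: cap $137,920.00 − YTD $131,819.00 = $6,101.00 subject; 3.8% × $6,101.00 = $231.84
Solidarity Surcharge: 5.98% × $7,260.00 = $434.15
Total: $920.04 + $231.84 + $434.15 = $1,586.03

$1,586.03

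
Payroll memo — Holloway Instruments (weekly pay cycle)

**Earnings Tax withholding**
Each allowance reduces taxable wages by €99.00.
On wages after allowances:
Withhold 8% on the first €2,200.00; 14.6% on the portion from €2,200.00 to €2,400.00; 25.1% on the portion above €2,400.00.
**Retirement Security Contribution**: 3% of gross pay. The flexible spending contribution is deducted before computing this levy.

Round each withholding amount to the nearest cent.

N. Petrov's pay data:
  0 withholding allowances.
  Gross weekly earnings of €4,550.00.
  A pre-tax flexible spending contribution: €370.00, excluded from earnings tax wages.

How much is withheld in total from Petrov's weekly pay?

Earnings Tax: taxable = €4,550.00 − €370.00 = €4,180.00
  €205.20 + 25.1% × (€4,180.00 − €2,400.00) = €205.20 + 25.1% × €1,780.00 = €651.98
Retirement Security Contribution: 3% × €4,180.00 = €125.40
Total: €651.98 + €125.40 = €777.38

€777.38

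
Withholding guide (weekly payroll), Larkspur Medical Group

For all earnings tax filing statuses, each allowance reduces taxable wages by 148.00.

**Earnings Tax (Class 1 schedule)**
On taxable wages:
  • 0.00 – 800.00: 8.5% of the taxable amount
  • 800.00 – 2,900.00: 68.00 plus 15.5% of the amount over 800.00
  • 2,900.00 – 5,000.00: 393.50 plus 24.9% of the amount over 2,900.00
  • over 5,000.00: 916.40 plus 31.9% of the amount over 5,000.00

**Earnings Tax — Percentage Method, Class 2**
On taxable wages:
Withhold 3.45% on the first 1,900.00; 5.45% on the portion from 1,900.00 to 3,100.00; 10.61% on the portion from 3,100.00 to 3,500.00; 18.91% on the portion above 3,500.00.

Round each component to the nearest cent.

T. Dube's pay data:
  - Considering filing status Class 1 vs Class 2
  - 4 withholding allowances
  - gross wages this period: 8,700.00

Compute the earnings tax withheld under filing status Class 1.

1,907.85

Earnings Tax (Class 1): taxable = 8,700.00 − 4×148.00 = 8,108.00
  916.40 + 31.9% × (8,108.00 − 5,000.00) = 916.40 + 31.9% × 3,108.00 = 1,907.85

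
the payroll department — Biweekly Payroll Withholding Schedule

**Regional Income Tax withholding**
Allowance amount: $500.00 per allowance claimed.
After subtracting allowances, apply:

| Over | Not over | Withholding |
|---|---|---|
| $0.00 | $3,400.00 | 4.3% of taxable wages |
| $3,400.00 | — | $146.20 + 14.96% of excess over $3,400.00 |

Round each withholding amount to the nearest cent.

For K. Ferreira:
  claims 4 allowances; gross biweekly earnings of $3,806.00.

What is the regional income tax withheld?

$77.66

Regional Income Tax: taxable = $3,806.00 − 4×$500.00 = $1,806.00
  4.3% × $1,806.00 = $77.66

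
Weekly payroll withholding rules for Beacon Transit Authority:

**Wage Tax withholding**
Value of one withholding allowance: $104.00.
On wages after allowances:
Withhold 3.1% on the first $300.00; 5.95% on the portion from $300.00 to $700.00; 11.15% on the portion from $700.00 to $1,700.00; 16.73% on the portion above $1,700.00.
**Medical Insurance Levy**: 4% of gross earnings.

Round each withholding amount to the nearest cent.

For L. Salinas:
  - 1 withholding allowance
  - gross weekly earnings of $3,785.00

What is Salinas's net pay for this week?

$3,157.58

Wage Tax: taxable = $3,785.00 − 1×$104.00 = $3,681.00
  $144.60 + 16.73% × ($3,681.00 − $1,700.00) = $144.60 + 16.73% × $1,981.00 = $476.02
Medical Insurance Levy: 4% × $3,785.00 = $151.40
Total withheld: $476.02 + $151.40 = $627.42
Net pay: $3,785.00 − $627.42 = $3,157.58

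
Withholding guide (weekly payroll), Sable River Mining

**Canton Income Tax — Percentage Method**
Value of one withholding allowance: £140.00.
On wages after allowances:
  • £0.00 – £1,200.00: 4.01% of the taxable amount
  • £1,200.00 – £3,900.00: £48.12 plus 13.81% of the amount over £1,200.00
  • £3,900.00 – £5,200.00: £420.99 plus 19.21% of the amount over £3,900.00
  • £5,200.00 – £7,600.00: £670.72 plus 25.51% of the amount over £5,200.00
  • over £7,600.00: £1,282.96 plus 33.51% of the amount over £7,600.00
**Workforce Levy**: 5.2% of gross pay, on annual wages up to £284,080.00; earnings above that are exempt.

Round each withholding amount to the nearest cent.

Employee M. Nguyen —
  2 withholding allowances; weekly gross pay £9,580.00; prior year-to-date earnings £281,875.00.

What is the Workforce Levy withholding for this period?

Workforce Levy: cap £284,080.00 − YTD £281,875.00 = £2,205.00 subject; 5.2% × £2,205.00 = £114.66

£114.66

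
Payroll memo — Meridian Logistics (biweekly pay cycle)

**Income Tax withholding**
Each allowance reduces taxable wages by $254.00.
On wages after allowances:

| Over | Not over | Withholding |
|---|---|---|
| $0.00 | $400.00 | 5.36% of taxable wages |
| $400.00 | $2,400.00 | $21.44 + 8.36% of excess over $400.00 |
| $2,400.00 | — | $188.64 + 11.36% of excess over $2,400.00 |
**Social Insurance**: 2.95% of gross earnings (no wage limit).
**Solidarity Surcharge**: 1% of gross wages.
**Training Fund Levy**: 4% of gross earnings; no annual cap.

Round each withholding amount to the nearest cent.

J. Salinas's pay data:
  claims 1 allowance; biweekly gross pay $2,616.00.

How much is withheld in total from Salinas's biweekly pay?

Income Tax: taxable = $2,616.00 − 1×$254.00 = $2,362.00
  $21.44 + 8.36% × ($2,362.00 − $400.00) = $21.44 + 8.36% × $1,962.00 = $185.46
Social Insurance: 2.95% × $2,616.00 = $77.17
Solidarity Surcharge: 1% × $2,616.00 = $26.16
Training Fund Levy: 4% × $2,616.00 = $104.64
Total: $185.46 + $77.17 + $26.16 + $104.64 = $393.43

$393.43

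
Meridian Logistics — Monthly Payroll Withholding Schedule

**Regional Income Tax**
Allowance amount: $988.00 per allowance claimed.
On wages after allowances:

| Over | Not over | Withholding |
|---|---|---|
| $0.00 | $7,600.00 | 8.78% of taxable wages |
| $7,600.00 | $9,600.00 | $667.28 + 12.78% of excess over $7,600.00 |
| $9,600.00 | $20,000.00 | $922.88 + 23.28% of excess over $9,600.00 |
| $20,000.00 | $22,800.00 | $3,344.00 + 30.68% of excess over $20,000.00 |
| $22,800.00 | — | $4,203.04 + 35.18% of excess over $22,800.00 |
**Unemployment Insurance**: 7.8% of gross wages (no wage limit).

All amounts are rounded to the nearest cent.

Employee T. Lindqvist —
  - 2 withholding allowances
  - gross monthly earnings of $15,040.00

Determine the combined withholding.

$2,902.42

Regional Income Tax: taxable = $15,040.00 − 2×$988.00 = $13,064.00
  $922.88 + 23.28% × ($13,064.00 − $9,600.00) = $922.88 + 23.28% × $3,464.00 = $1,729.30
Unemployment Insurance: 7.8% × $15,040.00 = $1,173.12
Total: $1,729.30 + $1,173.12 = $2,902.42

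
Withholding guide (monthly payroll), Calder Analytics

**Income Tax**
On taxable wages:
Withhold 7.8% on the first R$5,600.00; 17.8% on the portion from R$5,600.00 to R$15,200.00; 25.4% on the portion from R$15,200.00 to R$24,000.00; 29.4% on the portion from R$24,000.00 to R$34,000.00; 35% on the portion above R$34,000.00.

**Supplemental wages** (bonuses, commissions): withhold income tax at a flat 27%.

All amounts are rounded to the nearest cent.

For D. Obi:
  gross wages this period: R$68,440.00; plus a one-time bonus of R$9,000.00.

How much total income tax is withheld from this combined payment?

Income Tax: taxable = R$68,440.00
  R$7,320.80 + 35% × (R$68,440.00 − R$34,000.00) = R$7,320.80 + 35% × R$34,440.00 = R$19,374.80
Supplemental (27% flat on bonus): 27% × R$9,000.00 = R$2,430.00
Total income tax: R$19,374.80 + R$2,430.00 = R$21,804.80

R$21,804.80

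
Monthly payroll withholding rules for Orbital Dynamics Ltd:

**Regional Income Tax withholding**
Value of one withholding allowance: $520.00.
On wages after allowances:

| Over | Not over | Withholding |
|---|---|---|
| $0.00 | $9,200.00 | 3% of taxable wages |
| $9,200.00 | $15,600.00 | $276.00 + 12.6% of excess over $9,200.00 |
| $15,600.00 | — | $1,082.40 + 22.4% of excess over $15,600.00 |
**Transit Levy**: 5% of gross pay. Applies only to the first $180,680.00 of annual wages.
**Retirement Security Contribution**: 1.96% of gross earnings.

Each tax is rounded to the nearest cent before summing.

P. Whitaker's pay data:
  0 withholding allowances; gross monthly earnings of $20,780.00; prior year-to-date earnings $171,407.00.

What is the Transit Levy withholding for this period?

$463.65

Transit Levy: cap $180,680.00 − YTD $171,407.00 = $9,273.00 subject; 5% × $9,273.00 = $463.65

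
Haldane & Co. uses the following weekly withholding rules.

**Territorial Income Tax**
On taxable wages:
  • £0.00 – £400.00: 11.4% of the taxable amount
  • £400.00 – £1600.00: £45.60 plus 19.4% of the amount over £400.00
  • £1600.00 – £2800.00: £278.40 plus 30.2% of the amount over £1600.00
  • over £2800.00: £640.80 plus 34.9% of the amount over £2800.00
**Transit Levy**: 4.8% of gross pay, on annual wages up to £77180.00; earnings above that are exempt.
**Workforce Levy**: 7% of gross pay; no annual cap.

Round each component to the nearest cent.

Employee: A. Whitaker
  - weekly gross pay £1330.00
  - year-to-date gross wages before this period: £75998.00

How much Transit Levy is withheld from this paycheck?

Transit Levy: cap £77180.00 − YTD £75998.00 = £1182.00 subject; 4.8% × £1182.00 = £56.74

£56.74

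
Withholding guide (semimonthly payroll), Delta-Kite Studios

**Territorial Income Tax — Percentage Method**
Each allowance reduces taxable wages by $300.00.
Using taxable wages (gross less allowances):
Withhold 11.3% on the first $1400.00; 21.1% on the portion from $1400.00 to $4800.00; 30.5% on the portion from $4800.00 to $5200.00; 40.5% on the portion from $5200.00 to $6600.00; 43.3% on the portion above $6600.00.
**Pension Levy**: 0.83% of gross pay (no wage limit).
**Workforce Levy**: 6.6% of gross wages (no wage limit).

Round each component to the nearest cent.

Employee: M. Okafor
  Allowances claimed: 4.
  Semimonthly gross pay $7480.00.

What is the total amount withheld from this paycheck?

Territorial Income Tax: taxable = $7480.00 − 4×$300.00 = $6280.00
  $997.60 + 40.5% × ($6280.00 − $5200.00) = $997.60 + 40.5% × $1080.00 = $1435.00
Pension Levy: 0.83% × $7480.00 = $62.08
Workforce Levy: 6.6% × $7480.00 = $493.68
Total: $1435.00 + $62.08 + $493.68 = $1990.76

$1990.76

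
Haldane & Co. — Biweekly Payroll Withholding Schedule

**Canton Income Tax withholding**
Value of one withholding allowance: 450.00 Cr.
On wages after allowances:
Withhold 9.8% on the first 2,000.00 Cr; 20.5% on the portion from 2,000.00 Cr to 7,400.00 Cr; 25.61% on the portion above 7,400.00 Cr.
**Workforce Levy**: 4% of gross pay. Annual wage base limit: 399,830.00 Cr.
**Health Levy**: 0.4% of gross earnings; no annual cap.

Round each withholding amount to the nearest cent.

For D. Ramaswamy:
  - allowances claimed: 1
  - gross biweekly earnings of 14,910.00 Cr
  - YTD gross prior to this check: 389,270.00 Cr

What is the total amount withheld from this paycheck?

Canton Income Tax: taxable = 14,910.00 Cr − 1×450.00 Cr = 14,460.00 Cr
  1,303.00 Cr + 25.61% × (14,460.00 Cr − 7,400.00 Cr) = 1,303.00 Cr + 25.61% × 7,060.00 Cr = 3,111.07 Cr
Workforce Levy: cap 399,830.00 Cr − YTD 389,270.00 Cr = 10,560.00 Cr subject; 4% × 10,560.00 Cr = 422.40 Cr
Health Levy: 0.4% × 14,910.00 Cr = 59.64 Cr
Total: 3,111.07 Cr + 422.40 Cr + 59.64 Cr = 3,593.11 Cr

3,593.11 Cr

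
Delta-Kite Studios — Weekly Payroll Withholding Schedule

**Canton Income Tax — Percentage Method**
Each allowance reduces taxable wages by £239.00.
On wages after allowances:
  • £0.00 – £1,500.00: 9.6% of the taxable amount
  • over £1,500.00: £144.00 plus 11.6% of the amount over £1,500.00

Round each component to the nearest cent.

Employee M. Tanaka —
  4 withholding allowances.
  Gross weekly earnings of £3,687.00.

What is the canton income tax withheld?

£286.80

Canton Income Tax: taxable = £3,687.00 − 4×£239.00 = £2,731.00
  £144.00 + 11.6% × (£2,731.00 − £1,500.00) = £144.00 + 11.6% × £1,231.00 = £286.80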